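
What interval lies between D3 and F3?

minor third

The letter names run D→F, a span of 2 letter steps, so the interval is some kind of third.
D to F is 3 semitones. A major third is 4, so 3 makes it minor.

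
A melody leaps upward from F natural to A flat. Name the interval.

minor third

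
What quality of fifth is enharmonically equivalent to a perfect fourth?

A perfect fourth spans 5 semitones.
A fifth spanning 5 semitones is doubly diminished (the perfect fifth is 7).

doubly diminished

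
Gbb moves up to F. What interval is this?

Counting letters G–A–B–C–D–E–F gives a seventh.
Gbb→F = 12 semitones, 1 wider than the major seventh (11), so augmented.

augmented seventh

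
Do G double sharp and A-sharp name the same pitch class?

No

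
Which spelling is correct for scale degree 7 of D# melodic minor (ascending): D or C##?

C##

Each scale degree takes a distinct letter name. Degree 7 of a scale on D must use the letter C.
C## and D are enharmonically the same pitch, but only C## uses the letter C, so it is the correct spelling here.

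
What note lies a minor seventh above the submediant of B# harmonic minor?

F#

The submediant of B# harmonic minor is G#.
A minor seventh (10 semitones) above G# lands on the letter F, giving F#.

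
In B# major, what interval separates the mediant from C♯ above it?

The mediant of B# major is D##.
D## up to C#: letters D→C make it a seventh; 9 semitones makes it diminished.

diminished seventh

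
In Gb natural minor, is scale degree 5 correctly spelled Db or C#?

Db

Each scale degree takes a distinct letter name. Degree 5 of a scale on G must use the letter D.
Db and C# are enharmonically the same pitch, but only Db uses the letter D, so it is the correct spelling here.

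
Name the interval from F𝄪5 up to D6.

diminished sixth

Counting letters F–G–A–B–C–D gives a sixth.
F##→D = 7 semitones, 2 narrower than the major sixth (9), so diminished.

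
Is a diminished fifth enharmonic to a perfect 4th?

A diminished fifth spans 6 semitones; a perfect fourth spans 5.
The spans differ, so they are not enharmonic equivalents.

No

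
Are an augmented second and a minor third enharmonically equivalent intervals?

An augmented second spans 3 semitones; a minor third spans 3.
They are enharmonically equivalent.

Yes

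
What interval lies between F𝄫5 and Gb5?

augmented second

Counting letters F–G gives a second.
Fbb→Gb = 3 semitones, 1 wider than the major second (2), so augmented.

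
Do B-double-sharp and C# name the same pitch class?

Yes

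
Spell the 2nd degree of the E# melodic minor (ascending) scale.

F##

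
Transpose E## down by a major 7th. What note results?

E down a major seventh is F, so the target letter is F.
From E##, a major seventh is 11 semitones down: F##.

F##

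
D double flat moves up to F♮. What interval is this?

augmented third

Counting letters D–E–F gives a third.
Dbb→F = 5 semitones, 1 wider than the major third (4), so augmented.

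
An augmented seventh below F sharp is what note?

Gb

A seventh below F lands on the letter G.
An augmented seventh spans 12 semitones, so F# moves to pitch class 6. On the letter G that is Gb.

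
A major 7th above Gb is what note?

F

A seventh above G lands on the letter F.
A major seventh spans 11 semitones, so Gb moves to pitch class 5. On the letter F that is F.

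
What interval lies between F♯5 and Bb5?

diminished fourth

Counting letters F–G–A–B gives a fourth.
F#→Bb = 4 semitones, 1 narrower than the perfect fourth (5), so diminished.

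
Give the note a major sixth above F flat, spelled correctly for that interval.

F up a major sixth is D, so the target letter is D.
From Fb, a major sixth is 9 semitones up: Db.

Db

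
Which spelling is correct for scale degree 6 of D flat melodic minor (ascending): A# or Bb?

Each scale degree takes a distinct letter name. Degree 6 of a scale on D must use the letter B.
Bb and A# are enharmonically the same pitch, but only Bb uses the letter B, so it is the correct spelling here.

Bb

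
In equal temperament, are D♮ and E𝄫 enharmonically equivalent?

Yes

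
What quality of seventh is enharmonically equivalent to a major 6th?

diminished

A major sixth spans 9 semitones.
A seventh spanning 9 semitones is diminished (the major seventh is 11).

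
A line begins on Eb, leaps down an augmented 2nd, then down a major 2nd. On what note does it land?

An augmented second down from Eb is Dbb (letter D, 3 semitones down).
A major second down from Dbb is Cbb (letter C, 2 semitones down).

Cbb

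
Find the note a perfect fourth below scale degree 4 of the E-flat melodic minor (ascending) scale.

Eb

Scale degree 4 of Eb melodic minor (ascending) is Ab.
A perfect fourth (5 semitones) below Ab lands on the letter E, giving Eb.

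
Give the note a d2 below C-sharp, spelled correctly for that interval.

A second below C lands on the letter B.
A diminished second spans 0 semitones, so C# moves to pitch class 1. On the letter B that is B##.

B##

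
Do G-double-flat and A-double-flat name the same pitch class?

Gbb is pitch class 5; Abb is pitch class 7.
The pitch classes differ (5 vs. 7), so they are not enharmonic equivalents.

No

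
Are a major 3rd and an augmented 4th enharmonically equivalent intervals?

A major third spans 4 semitones; an augmented fourth spans 6.
The spans differ, so they are not enharmonic equivalents.

No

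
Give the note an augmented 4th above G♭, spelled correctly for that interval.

C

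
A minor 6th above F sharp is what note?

D

A sixth above F lands on the letter D.
A minor sixth spans 8 semitones, so F# moves to pitch class 2. On the letter D that is D.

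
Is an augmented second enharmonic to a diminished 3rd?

No

An augmented second spans 3 semitones; a diminished third spans 2.
The spans differ, so they are not enharmonic equivalents.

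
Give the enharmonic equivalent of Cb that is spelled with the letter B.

B

Cb is pitch class 11. The letter B alone is pitch class 11.
Pitch class 11 on B needs no accidental: B.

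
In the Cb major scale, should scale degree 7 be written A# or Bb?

Each scale degree takes a distinct letter name. Degree 7 of a scale on C must use the letter B.
Bb and A# are enharmonically the same pitch, but only Bb uses the letter B, so it is the correct spelling here.

Bb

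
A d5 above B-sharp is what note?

A fifth above B lands on the letter F.
A diminished fifth spans 6 semitones, so B# moves to pitch class 6. On the letter F that is F#.

F#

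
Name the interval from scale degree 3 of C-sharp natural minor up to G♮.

Scale degree 3 of C# natural minor is E.
E up to G: letters E→G make it a third; 3 semitones makes it minor.

minor third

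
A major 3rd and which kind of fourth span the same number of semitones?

A major third spans 4 semitones.
A fourth spanning 4 semitones is diminished (the perfect fourth is 5).

diminished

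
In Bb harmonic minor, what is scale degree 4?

Eb

The Bb harmonic minor scale runs Bb C Db Eb F Gb A.
Degree 4 is Eb.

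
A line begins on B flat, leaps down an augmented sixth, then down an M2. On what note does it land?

An augmented sixth down from Bb is Dbb (letter D, 10 semitones down).
A major second down from Dbb is Cbb (letter C, 2 semitones down).

Cbb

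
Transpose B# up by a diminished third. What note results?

D

A third above B lands on the letter D.
A diminished third spans 2 semitones, so B# moves to pitch class 2. On the letter D that is D.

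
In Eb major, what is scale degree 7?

The Eb major scale runs Eb F G Ab Bb C D.
Degree 7 is D.

D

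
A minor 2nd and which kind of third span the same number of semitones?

doubly diminished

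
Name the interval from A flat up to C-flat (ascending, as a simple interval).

minor third

The letter names run A→C, a span of 2 letter steps, so the interval is some kind of third.
Ab to Cb is 3 semitones. A major third is 4, so 3 makes it minor.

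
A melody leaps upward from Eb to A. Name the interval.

augmented fourth

Counting letters E–F–G–A gives a fourth.
Eb→A = 6 semitones, 1 wider than the perfect fourth (5), so augmented.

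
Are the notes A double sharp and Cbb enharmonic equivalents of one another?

A## is pitch class 11; Cbb is pitch class 10.
The pitch classes differ (11 vs. 10), so they are not enharmonic equivalents.

No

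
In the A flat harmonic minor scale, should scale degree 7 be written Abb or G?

G

Each scale degree takes a distinct letter name. Degree 7 of a scale on A must use the letter G.
G and Abb are enharmonically the same pitch, but only G uses the letter G, so it is the correct spelling here.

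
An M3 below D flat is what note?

A third below D lands on the letter B.
A major third spans 4 semitones, so Db moves to pitch class 9. On the letter B that is Bbb.

Bbb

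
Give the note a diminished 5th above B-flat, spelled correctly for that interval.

A fifth above B lands on the letter F.
A diminished fifth spans 6 semitones, so Bb moves to pitch class 4. On the letter F that is Fb.

Fb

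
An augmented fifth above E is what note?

B#

E up a perfect fifth is B, so the target letter is B.
From E, an augmented fifth is 8 semitones up: B#.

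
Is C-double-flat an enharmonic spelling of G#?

Cbb is pitch class 10; G# is pitch class 8.
The pitch classes differ (10 vs. 8), so they are not enharmonic equivalents.

No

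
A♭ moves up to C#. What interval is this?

augmented third

Counting letters A–B–C gives a third.
Ab→C# = 5 semitones, 1 wider than the major third (4), so augmented.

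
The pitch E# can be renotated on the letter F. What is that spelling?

E# is pitch class 5. The letter F alone is pitch class 5.
Pitch class 5 on F needs no accidental: F.

F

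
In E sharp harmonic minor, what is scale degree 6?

C#

The E# harmonic minor scale runs E# F## G# A# B# C# D##.
Degree 6 is C#.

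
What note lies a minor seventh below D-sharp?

E#

A seventh below D lands on the letter E.
A minor seventh spans 10 semitones, so D# moves to pitch class 5. On the letter E that is E#.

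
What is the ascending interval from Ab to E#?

doubly augmented fifth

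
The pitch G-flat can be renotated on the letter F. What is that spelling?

Gb is pitch class 6. The letter F alone is pitch class 5.
To reach pitch class 6 from F requires an offset of +1 semitone, i.e. sharp: F#.

F#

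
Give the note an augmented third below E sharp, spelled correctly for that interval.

E down a major third is C, so the target letter is C.
From E#, an augmented third is 5 semitones down: C.

C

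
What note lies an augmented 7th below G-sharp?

Ab

A seventh below G lands on the letter A.
An augmented seventh spans 12 semitones, so G# moves to pitch class 8. On the letter A that is Ab.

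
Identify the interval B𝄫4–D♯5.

The letter names run B→D, a span of 2 letter steps, so the interval is some kind of third.
Bbb to D# is 6 semitones. A major third is 4, so 6 makes it doubly augmented.

doubly augmented third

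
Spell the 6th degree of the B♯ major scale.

G##

The B# major scale runs B# C## D## E# F## G## A##.
Degree 6 is G##.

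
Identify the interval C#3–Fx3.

augmented fourth

The letter names run C→F, a span of 3 letter steps, so the interval is some kind of fourth.
C# to F## is 6 semitones. A perfect fourth is 5, so 6 makes it augmented.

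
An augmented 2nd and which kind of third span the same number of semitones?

An augmented second spans 3 semitones.
A third spanning 3 semitones is minor (the major third is 4).

minor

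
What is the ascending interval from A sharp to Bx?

The letter names run A→B, a span of 1 letter step, so the interval is some kind of second.
A# to B## is 3 semitones. A major second is 2, so 3 makes it augmented.

augmented second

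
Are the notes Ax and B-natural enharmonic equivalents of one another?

A## is pitch class 11; B is pitch class 11.
All spellings map to pitch class 11, so they are enharmonically equivalent.

Yes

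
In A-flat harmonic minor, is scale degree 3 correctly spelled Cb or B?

Cb

Each scale degree takes a distinct letter name. Degree 3 of a scale on A must use the letter C.
Cb and B are enharmonically the same pitch, but only Cb uses the letter C, so it is the correct spelling here.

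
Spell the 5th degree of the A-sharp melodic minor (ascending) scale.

E#

Degree 5 takes the letter 4 steps above A, which is E.
In melodic minor (ascending), degree 5 sits 7 semitones above the tonic. A# + 7 semitones is pitch class 5, spelled on E as E#.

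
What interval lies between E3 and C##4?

augmented sixth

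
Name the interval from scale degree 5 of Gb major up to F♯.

Scale degree 5 of Gb major is Db.
Db up to F#: letters D→F make it a third; 5 semitones makes it augmented.

augmented third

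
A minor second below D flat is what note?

C

D down a major second is C, so the target letter is C.
From Db, a minor second is 1 semitone down: C.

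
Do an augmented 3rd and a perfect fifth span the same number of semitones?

No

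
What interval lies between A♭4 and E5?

augmented fifth

Counting letters A–B–C–D–E gives a fifth.
Ab→E = 8 semitones, 1 wider than the perfect fifth (7), so augmented.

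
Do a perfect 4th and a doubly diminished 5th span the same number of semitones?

A perfect fourth spans 5 semitones; a doubly diminished fifth spans 5.
They are enharmonically equivalent.

Yes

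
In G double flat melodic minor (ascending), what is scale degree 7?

Degree 7 takes the letter 6 steps above G, which is F.
In melodic minor (ascending), degree 7 sits 11 semitones above the tonic. Gbb + 11 semitones is pitch class 4, spelled on F as Fb.

Fb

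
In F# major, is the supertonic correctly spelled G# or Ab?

Each scale degree takes a distinct letter name. Degree 2 of a scale on F must use the letter G.
G# and Ab are enharmonically the same pitch, but only G# uses the letter G, so it is the correct spelling here.

G#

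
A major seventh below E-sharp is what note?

F#

E down a major seventh is F, so the target letter is F.
From E#, a major seventh is 11 semitones down: F#.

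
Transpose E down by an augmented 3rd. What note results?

Cb

E down a major third is C, so the target letter is C.
From E, an augmented third is 5 semitones down: Cb.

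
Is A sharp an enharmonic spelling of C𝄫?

A# is pitch class 10; Cbb is pitch class 10.
All spellings map to pitch class 10, so they are enharmonically equivalent.

Yes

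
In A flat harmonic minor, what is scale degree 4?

Degree 4 takes the letter 3 steps above A, which is D.
In harmonic minor, degree 4 sits 5 semitones above the tonic. Ab + 5 semitones is pitch class 1, spelled on D as Db.

Db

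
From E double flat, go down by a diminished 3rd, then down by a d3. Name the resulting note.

A diminished third down from Ebb is C (letter C, 2 semitones down).
A diminished third down from C is A# (letter A, 2 semitones down).

A#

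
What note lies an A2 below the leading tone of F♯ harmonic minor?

D

The leading tone of F# harmonic minor is E#.
An augmented second (3 semitones) below E# lands on the letter D, giving D.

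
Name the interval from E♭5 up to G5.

major third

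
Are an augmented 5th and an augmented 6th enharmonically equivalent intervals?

No

An augmented fifth spans 8 semitones; an augmented sixth spans 10.
The spans differ, so they are not enharmonic equivalents.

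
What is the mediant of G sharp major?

B#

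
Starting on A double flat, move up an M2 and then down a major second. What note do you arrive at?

Abb

A major second up from Abb is Bbb (letter B, 2 semitones up).
A major second down from Bbb is Abb (letter A, 2 semitones down).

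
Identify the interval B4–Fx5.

The letter names run B→F, a span of 4 letter steps, so the interval is some kind of fifth.
B to F## is 8 semitones. A perfect fifth is 7, so 8 makes it augmented.

augmented fifth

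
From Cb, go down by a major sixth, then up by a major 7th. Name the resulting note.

A major sixth down from Cb is Ebb (letter E, 9 semitones down).
A major seventh up from Ebb is Db (letter D, 11 semitones up).

Db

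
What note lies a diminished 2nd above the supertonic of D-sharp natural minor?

F

The supertonic of D# natural minor is E#.
A diminished second (0 semitones) above E# lands on the letter F, giving F.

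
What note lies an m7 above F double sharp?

A seventh above F lands on the letter E.
A minor seventh spans 10 semitones, so F## moves to pitch class 5. On the letter E that is E#.

E#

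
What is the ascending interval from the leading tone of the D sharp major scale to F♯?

The leading tone of D# major is C##.
C## up to F#: letters C→F make it a fourth; 4 semitones makes it diminished.

diminished fourth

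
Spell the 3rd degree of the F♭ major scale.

Ab

Degree 3 takes the letter 2 steps above F, which is A.
In major, degree 3 sits 4 semitones above the tonic. Fb + 4 semitones is pitch class 8, spelled on A as Ab.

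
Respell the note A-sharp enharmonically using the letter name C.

Cbb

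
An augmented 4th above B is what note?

E#

B up a perfect fourth is E, so the target letter is E.
From B, an augmented fourth is 6 semitones up: E#.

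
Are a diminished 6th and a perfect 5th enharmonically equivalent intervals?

A diminished sixth spans 7 semitones; a perfect fifth spans 7.
They are enharmonically equivalent.

Yes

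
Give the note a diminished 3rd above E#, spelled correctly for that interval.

G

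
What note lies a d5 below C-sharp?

F##

C down a perfect fifth is F, so the target letter is F.
From C#, a diminished fifth is 6 semitones down: F##.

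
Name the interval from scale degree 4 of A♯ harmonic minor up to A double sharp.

Scale degree 4 of A# harmonic minor is D#.
D# up to A##: letters D→A make it a fifth; 8 semitones makes it augmented.

augmented fifth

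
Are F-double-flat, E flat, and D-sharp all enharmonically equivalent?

Yes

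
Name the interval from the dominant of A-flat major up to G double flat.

diminished third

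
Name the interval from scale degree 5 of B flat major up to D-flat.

minor sixth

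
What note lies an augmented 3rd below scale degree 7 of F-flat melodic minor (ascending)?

Cbb

Scale degree 7 of Fb melodic minor (ascending) is Eb.
An augmented third (5 semitones) below Eb lands on the letter C, giving Cbb.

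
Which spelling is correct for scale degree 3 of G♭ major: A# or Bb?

Each scale degree takes a distinct letter name. Degree 3 of a scale on G must use the letter B.
Bb and A# are enharmonically the same pitch, but only Bb uses the letter B, so it is the correct spelling here.

Bb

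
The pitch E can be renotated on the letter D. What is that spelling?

Plain D sits 2 semitones below E, so on the letter D the same pitch needs a double sharp: D##.

D##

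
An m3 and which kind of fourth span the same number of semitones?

A minor third spans 3 semitones.
A fourth spanning 3 semitones is doubly diminished (the perfect fourth is 5).

doubly diminished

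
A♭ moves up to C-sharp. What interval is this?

augmented third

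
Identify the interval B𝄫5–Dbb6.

The letter names run B→D, a span of 2 letter steps, so the interval is some kind of third.
Bbb to Dbb is 3 semitones. A major third is 4, so 3 makes it minor.

minor third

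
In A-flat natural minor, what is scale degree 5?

Degree 5 takes the letter 4 steps above A, which is E.
In natural minor, degree 5 sits 7 semitones above the tonic. Ab + 7 semitones is pitch class 3, spelled on E as Eb.

Eb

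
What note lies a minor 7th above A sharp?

G#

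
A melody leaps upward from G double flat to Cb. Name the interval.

Counting letters G–A–B–C gives a fourth.
Gbb→Cb = 6 semitones, 1 wider than the perfect fourth (5), so augmented.

augmented fourth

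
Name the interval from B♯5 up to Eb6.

doubly diminished fourth

Counting letters B–C–D–E gives a fourth.
B#→Eb = 3 semitones, 2 narrower than the perfect fourth (5), so doubly diminished.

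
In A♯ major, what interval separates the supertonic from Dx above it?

The supertonic of A# major is B#.
B# up to D##: letters B→D make it a third; 4 semitones makes it major.

major third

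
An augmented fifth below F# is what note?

A fifth below F lands on the letter B.
An augmented fifth spans 8 semitones, so F# moves to pitch class 10. On the letter B that is Bb.

Bb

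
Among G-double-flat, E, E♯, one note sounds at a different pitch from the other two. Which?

E

In 12-tone equal temperament, enharmonic equivalents share a pitch class. Gbb is pitch class 5; E is pitch class 4; E# is pitch class 5.
Gbb and E# share pitch class 5, while E is pitch class 4.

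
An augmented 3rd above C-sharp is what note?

E##

C up a major third is E, so the target letter is E.
From C#, an augmented third is 5 semitones up: E##.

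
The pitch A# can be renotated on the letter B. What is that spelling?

Plain B sits 1 semitone above A#, so on the letter B the same pitch needs a flat: Bb.

Bb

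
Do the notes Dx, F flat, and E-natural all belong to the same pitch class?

D## = pitch class 4 and Fb = pitch class 4 and E = pitch class 4 — the same pitch class, so they are enharmonic equivalents.

Yes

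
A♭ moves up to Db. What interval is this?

perfect fourth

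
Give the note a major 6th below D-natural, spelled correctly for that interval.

A sixth below D lands on the letter F.
A major sixth spans 9 semitones, so D moves to pitch class 5. On the letter F that is F.

F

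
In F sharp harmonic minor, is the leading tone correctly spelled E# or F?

E#

Each scale degree takes a distinct letter name. Degree 7 of a scale on F must use the letter E.
E# and F are enharmonically the same pitch, but only E# uses the letter E, so it is the correct spelling here.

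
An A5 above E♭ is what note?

E up a perfect fifth is B, so the target letter is B.
From Eb, an augmented fifth is 8 semitones up: B.

B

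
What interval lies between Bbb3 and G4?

augmented sixth

Counting letters B–C–D–E–F–G gives a sixth.
Bbb→G = 10 semitones, 1 wider than the major sixth (9), so augmented.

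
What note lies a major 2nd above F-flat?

Gb

F up a major second is G, so the target letter is G.
From Fb, a major second is 2 semitones up: Gb.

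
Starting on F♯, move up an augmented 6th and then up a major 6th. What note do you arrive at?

B##

An augmented sixth up from F# is D## (letter D, 10 semitones up).
A major sixth up from D## is B## (letter B, 9 semitones up).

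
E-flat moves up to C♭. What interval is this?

minor sixth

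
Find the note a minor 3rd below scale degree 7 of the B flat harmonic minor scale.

Scale degree 7 of Bb harmonic minor is A.
A minor third (3 semitones) below A lands on the letter F, giving F#.

F#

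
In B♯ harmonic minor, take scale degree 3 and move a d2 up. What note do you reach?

Eb

Scale degree 3 of B# harmonic minor is D#.
A diminished second (0 semitones) above D# lands on the letter E, giving Eb.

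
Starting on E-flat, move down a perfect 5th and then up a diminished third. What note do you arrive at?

A perfect fifth down from Eb is Ab (letter A, 7 semitones down).
A diminished third up from Ab is Cbb (letter C, 2 semitones up).

Cbb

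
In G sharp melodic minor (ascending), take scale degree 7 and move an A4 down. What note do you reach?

Scale degree 7 of G# melodic minor (ascending) is F##.
An augmented fourth (6 semitones) below F## lands on the letter C, giving C#.

C#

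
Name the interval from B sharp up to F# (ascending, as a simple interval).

The letter names run B→F, a span of 4 letter steps, so the interval is some kind of fifth.
B# to F# is 6 semitones. A perfect fifth is 7, so 6 makes it diminished.

diminished fifth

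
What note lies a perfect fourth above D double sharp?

G##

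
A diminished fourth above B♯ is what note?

B up a perfect fourth is E, so the target letter is E.
From B#, a diminished fourth is 4 semitones up: E.

E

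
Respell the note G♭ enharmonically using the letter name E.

E##

Gb is pitch class 6. The letter E alone is pitch class 4.
To reach pitch class 6 from E requires an offset of +2 semitones, i.e. double sharp: E##.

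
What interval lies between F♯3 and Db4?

diminished sixth

Counting letters F–G–A–B–C–D gives a sixth.
F#→Db = 7 semitones, 2 narrower than the major sixth (9), so diminished.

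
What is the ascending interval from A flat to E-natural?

augmented fifth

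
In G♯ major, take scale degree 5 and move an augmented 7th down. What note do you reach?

Scale degree 5 of G# major is D#.
An augmented seventh (12 semitones) below D# lands on the letter E, giving Eb.

Eb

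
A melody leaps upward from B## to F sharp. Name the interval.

doubly diminished fifth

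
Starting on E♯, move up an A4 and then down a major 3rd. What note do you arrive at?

An augmented fourth up from E# is A## (letter A, 6 semitones up).
A major third down from A## is F## (letter F, 4 semitones down).

F##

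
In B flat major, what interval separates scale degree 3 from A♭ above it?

Scale degree 3 of Bb major is D.
D up to Ab: letters D→A make it a fifth; 6 semitones makes it diminished.

diminished fifth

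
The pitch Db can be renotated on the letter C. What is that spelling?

C#

Db is pitch class 1. The letter C alone is pitch class 0.
To reach pitch class 1 from C requires an offset of +1 semitone, i.e. sharp: C#.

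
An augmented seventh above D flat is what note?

D up a major seventh is C#, so the target letter is C.
From Db, an augmented seventh is 12 semitones up: C#.

C#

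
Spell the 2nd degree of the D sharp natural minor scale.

E#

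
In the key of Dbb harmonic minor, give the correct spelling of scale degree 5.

Degree 5 takes the letter 4 steps above D, which is A.
In harmonic minor, degree 5 sits 7 semitones above the tonic. Dbb + 7 semitones is pitch class 7, spelled on A as Abb.

Abb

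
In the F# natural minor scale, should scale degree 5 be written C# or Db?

Each scale degree takes a distinct letter name. Degree 5 of a scale on F must use the letter C.
C# and Db are enharmonically the same pitch, but only C# uses the letter C, so it is the correct spelling here.

C#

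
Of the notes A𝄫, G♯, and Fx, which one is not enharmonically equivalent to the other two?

In 12-tone equal temperament, enharmonic equivalents share a pitch class. Abb is pitch class 7; G# is pitch class 8; F## is pitch class 7.
Abb and F## share pitch class 7, while G# is pitch class 8.

G#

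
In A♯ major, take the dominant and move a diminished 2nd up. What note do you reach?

The dominant of A# major is E#.
A diminished second (0 semitones) above E# lands on the letter F, giving F.

F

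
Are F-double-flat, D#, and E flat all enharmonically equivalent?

Yes

Fbb is pitch class 3; D# is pitch class 3; Eb is pitch class 3.
All spellings map to pitch class 3, so they are enharmonically equivalent.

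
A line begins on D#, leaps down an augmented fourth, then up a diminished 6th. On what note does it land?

An augmented fourth down from D# is A (letter A, 6 semitones down).
A diminished sixth up from A is Fb (letter F, 7 semitones up).

Fb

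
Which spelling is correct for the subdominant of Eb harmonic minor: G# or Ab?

Ab

Each scale degree takes a distinct letter name. Degree 4 of a scale on E must use the letter A.
Ab and G# are enharmonically the same pitch, but only Ab uses the letter A, so it is the correct spelling here.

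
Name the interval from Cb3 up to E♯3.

doubly augmented third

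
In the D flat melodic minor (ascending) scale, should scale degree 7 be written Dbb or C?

Each scale degree takes a distinct letter name. Degree 7 of a scale on D must use the letter C.
C and Dbb are enharmonically the same pitch, but only C uses the letter C, so it is the correct spelling here.

C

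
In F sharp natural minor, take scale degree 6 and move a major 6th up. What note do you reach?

B

Scale degree 6 of F# natural minor is D.
A major sixth (9 semitones) above D lands on the letter B, giving B.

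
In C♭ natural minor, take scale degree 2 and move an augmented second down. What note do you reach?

Scale degree 2 of Cb natural minor is Db.
An augmented second (3 semitones) below Db lands on the letter C, giving Cbb.

Cbb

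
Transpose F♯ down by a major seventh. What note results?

F down a major seventh is Gb, so the target letter is G.
From F#, a major seventh is 11 semitones down: G.

G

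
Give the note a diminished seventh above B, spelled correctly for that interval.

B up a major seventh is A#, so the target letter is A.
From B, a diminished seventh is 9 semitones up: Ab.

Ab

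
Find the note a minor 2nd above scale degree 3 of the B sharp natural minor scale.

E

Scale degree 3 of B# natural minor is D#.
A minor second (1 semitone) above D# lands on the letter E, giving E.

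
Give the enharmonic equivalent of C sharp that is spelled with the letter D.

Db

Plain D sits 1 semitone above C#, so on the letter D the same pitch needs a flat: Db.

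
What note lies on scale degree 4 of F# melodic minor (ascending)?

B

Degree 4 takes the letter 3 steps above F, which is B.
In melodic minor (ascending), degree 4 sits 5 semitones above the tonic. F# + 5 semitones is pitch class 11, spelled on B as B.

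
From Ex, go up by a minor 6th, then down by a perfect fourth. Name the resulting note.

G##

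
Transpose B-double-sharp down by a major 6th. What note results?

A sixth below B lands on the letter D.
A major sixth spans 9 semitones, so B## moves to pitch class 4. On the letter D that is D##.

D##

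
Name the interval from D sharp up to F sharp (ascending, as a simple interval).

Counting letters D–E–F gives a third.
D#→F# = 3 semitones, 1 narrower than the major third (4), so minor.

minor third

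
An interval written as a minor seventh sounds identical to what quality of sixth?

A minor seventh spans 10 semitones.
A sixth spanning 10 semitones is augmented (the major sixth is 9).

augmented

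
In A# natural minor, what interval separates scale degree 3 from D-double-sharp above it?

augmented second

Scale degree 3 of A# natural minor is C#.
C# up to D##: letters C→D make it a second; 3 semitones makes it augmented.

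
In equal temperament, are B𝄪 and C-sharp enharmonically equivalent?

Yes

B## = pitch class 1 and C# = pitch class 1 — the same pitch class, so they are enharmonic equivalents.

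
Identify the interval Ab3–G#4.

augmented seventh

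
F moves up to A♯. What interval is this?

The letter names run F→A, a span of 2 letter steps, so the interval is some kind of third.
F to A# is 5 semitones. A major third is 4, so 5 makes it augmented.

augmented third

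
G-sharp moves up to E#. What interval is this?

major sixth

Counting letters G–A–B–C–D–E gives a sixth.
G#→E# = 9 semitones, exactly the major sixth.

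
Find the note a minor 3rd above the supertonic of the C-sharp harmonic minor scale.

The supertonic of C# harmonic minor is D#.
A minor third (3 semitones) above D# lands on the letter F, giving F#.

F#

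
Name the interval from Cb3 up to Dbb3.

minor second

The letter names run C→D, a span of 1 letter step, so the interval is some kind of second.
Cb to Dbb is 1 semitone. A major second is 2, so 1 makes it minor.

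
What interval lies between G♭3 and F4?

major seventh

Counting letters G–A–B–C–D–E–F gives a seventh.
Gb→F = 11 semitones, exactly the major seventh.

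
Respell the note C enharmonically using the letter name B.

B#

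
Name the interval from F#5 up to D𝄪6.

The letter names run F→D, a span of 5 letter steps, so the interval is some kind of sixth.
F# to D## is 10 semitones. A major sixth is 9, so 10 makes it augmented.

augmented sixth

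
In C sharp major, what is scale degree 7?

Degree 7 takes the letter 6 steps above C, which is B.
In major, degree 7 sits 11 semitones above the tonic. C# + 11 semitones is pitch class 0, spelled on B as B#.

B#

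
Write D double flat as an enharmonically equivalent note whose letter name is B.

Dbb is pitch class 0. The letter B alone is pitch class 11.
To reach pitch class 0 from B requires an offset of +1 semitone, i.e. sharp: B#.

B#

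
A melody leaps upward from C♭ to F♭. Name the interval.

The letter names run C→F, a span of 3 letter steps, so the interval is some kind of fourth.
Cb to Fb is 5 semitones. A perfect fourth is 5, so 5 makes it perfect.

perfect fourth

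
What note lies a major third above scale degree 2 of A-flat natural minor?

D

Scale degree 2 of Ab natural minor is Bb.
A major third (4 semitones) above Bb lands on the letter D, giving D.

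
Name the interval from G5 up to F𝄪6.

augmented seventh

The letter names run G→F, a span of 6 letter steps, so the interval is some kind of seventh.
G to F## is 12 semitones. A major seventh is 11, so 12 makes it augmented.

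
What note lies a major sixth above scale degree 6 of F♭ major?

Scale degree 6 of Fb major is Db.
A major sixth (9 semitones) above Db lands on the letter B, giving Bb.

Bb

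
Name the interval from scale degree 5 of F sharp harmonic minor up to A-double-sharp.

augmented sixth

Scale degree 5 of F# harmonic minor is C#.
C# up to A##: letters C→A make it a sixth; 10 semitones makes it augmented.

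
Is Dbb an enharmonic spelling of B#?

Yes

Dbb = pitch class 0 and B# = pitch class 0 — the same pitch class, so they are enharmonic equivalents.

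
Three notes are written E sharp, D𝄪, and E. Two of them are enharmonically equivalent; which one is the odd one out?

E#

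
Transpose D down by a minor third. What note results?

A third below D lands on the letter B.
A minor third spans 3 semitones, so D moves to pitch class 11. On the letter B that is B.

B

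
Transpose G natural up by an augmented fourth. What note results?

G up a perfect fourth is C, so the target letter is C.
From G, an augmented fourth is 6 semitones up: C#.

C#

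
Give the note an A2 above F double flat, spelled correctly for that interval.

F up a major second is G, so the target letter is G.
From Fbb, an augmented second is 3 semitones up: Gb.

Gb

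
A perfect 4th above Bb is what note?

A fourth above B lands on the letter E.
A perfect fourth spans 5 semitones, so Bb moves to pitch class 3. On the letter E that is Eb.

Eb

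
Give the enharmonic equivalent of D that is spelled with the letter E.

Plain E sits 2 semitones above D, so on the letter E the same pitch needs a double flat: Ebb.

Ebb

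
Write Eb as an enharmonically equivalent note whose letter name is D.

Eb is pitch class 3. The letter D alone is pitch class 2.
To reach pitch class 3 from D requires an offset of +1 semitone, i.e. sharp: D#.

D#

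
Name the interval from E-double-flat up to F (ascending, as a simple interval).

augmented second

The letter names run E→F, a span of 1 letter step, so the interval is some kind of second.
Ebb to F is 3 semitones. A major second is 2, so 3 makes it augmented.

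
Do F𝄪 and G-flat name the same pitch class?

No

Two spellings are enharmonically equivalent only if they share a pitch class.
Here F## → 7, Gb → 6; 6 ≠ 7, so they are not.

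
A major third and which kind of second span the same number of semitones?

A major third spans 4 semitones.
A second spanning 4 semitones is doubly augmented (the major second is 2).

doubly augmented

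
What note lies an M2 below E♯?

A second below E lands on the letter D.
A major second spans 2 semitones, so E# moves to pitch class 3. On the letter D that is D#.

D#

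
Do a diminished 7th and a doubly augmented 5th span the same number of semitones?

A diminished seventh spans 9 semitones; a doubly augmented fifth spans 9.
They are enharmonically equivalent.

Yes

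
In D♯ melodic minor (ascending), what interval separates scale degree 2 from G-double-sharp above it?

Scale degree 2 of D# melodic minor (ascending) is E#.
E# up to G##: letters E→G make it a third; 4 semitones makes it major.

major third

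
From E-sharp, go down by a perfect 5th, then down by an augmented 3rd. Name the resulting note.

F

A perfect fifth down from E# is A# (letter A, 7 semitones down).
An augmented third down from A# is F (letter F, 5 semitones down).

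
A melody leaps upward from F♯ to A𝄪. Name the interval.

The letter names run F→A, a span of 2 letter steps, so the interval is some kind of third.
F# to A## is 5 semitones. A major third is 4, so 5 makes it augmented.

augmented third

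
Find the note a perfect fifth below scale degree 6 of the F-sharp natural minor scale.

Scale degree 6 of F# natural minor is D.
A perfect fifth (7 semitones) below D lands on the letter G, giving G.

G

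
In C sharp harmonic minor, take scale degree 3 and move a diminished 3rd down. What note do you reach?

Scale degree 3 of C# harmonic minor is E.
A diminished third (2 semitones) below E lands on the letter C, giving C##.

C##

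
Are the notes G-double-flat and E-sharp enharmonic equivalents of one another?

Yes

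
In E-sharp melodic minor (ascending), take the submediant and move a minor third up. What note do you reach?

E#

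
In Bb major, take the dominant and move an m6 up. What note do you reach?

Db

The dominant of Bb major is F.
A minor sixth (8 semitones) above F lands on the letter D, giving Db.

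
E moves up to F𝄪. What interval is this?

Counting letters E–F gives a second.
E→F## = 3 semitones, 1 wider than the major second (2), so augmented.

augmented second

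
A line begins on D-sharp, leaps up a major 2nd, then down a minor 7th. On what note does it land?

F##

A major second up from D# is E# (letter E, 2 semitones up).
A minor seventh down from E# is F## (letter F, 10 semitones down).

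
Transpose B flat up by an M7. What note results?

A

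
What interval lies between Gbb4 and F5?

augmented seventh

The letter names run G→F, a span of 6 letter steps, so the interval is some kind of seventh.
Gbb to F is 12 semitones. A major seventh is 11, so 12 makes it augmented.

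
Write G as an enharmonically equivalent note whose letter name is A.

G is pitch class 7. The letter A alone is pitch class 9.
To reach pitch class 7 from A requires an offset of -2 semitones, i.e. double flat: Abb.

Abb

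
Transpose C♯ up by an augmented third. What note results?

A third above C lands on the letter E.
An augmented third spans 5 semitones, so C# moves to pitch class 6. On the letter E that is E##.

E##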